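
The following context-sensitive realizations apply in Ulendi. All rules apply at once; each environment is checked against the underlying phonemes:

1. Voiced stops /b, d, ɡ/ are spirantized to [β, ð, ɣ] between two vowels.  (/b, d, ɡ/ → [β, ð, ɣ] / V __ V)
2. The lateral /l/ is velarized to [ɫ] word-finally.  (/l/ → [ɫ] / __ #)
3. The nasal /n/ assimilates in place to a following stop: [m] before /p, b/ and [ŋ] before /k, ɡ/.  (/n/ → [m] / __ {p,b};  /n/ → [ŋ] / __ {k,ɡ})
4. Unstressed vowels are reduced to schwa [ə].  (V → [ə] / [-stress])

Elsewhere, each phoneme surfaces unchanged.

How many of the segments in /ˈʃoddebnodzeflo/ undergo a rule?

Segments that undergo a rule: /e/ → [ə] (rule 4); /o/ → [ə] (rule 4); /e/ → [ə] (rule 4); /o/ → [ə] (rule 4).
All other segments surface unchanged.

4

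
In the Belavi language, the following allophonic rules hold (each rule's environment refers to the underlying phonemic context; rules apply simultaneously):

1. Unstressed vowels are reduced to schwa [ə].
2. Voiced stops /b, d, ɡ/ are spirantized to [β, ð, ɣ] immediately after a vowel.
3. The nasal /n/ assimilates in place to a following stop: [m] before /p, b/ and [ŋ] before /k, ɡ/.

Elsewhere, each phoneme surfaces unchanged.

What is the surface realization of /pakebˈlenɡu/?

[pəkəβˈleŋɡə]

Rule 1 applies to /a/ (between /p/ and /k/: in an unstressed syllable) → [ə].
/e/ — between /k/ and /b/, in an unstressed syllable — surfaces as [ə] (rule 1).
Rule 2 applies to /b/ (between /e/ and /l/: immediately after a vowel) → [β].
/e/ (between /l/ and /n/) fails the environment for rule 1, so it stays [e].
/n/ (between /e/ and /ɡ/) occurs before a labial or velar stop → [ŋ] by rule 3.
/ɡ/ (between /n/ and /u/) fails the environment for rule 2, so it stays [ɡ].
/u/ (word-final) occurs in an unstressed syllable → [ə] by rule 1.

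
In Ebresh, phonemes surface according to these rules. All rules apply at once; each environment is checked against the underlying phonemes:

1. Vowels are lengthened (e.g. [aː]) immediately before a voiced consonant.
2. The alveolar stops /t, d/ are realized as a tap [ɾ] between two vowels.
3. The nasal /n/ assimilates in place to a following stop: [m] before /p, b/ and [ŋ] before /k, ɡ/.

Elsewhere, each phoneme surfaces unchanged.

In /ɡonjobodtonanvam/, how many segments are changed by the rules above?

6

Segments that undergo a rule: /o/ → [oː] (rule 1); /o/ → [oː] (rule 1); /o/ → [oː] (rule 1); /o/ → [oː] (rule 1); /a/ → [aː] (rule 1); /a/ → [aː] (rule 1).
All other segments surface unchanged.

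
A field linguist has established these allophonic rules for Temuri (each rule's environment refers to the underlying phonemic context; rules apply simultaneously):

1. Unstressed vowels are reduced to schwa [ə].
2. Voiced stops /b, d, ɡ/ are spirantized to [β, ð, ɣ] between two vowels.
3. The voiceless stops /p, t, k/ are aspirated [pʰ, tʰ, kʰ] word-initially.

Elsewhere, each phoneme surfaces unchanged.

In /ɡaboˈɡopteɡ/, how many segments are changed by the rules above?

Segments that undergo a rule: /a/ → [ə] (rule 1); /b/ → [β] (rule 2); /o/ → [ə] (rule 1); /ɡ/ → [ɣ] (rule 2); /e/ → [ə] (rule 1).
All other segments surface unchanged.

5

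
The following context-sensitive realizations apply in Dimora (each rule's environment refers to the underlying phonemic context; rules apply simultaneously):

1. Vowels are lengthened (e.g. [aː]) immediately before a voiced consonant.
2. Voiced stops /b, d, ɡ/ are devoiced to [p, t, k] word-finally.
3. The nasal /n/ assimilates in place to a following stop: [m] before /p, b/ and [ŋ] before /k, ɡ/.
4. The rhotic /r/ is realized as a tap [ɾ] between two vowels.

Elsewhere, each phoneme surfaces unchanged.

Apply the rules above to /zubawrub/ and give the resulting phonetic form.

/u/ meets the environment for rule 1 (before a voiced consonant) → [uː].
/b/ (between /u/ and /a/) fails the environment for rule 2, so it stays [b].
/a/ (between /b/ and /w/): before a voiced consonant, so rule 1 applies → [aː].
/r/ (between /w/ and /u/) fails the environment for rule 4, so it stays [r].
/u/ (between /r/ and /b/) occurs before a voiced consonant → [uː] by rule 1.
/b/ meets the environment for rule 2 (word-finally) → [p].

[zuːbaːwruːp]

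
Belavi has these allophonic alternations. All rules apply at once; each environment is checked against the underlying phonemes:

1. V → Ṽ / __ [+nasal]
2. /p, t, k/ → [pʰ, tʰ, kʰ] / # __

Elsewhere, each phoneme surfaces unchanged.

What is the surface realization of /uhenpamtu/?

/u/ — word-initial; rule 1 does not apply here → [u].
/h/ (between /u/ and /e/) is unaffected → [h].
/e/ — between /h/ and /n/, before a nasal consonant — surfaces as [ẽ] (rule 1).
/n/ — not in any rule's target class → [n].
/p/ (between /n/ and /a/) fails the environment for rule 2, so it stays [p].
/a/ — between /p/ and /m/, before a nasal consonant — surfaces as [ã] (rule 1).
/m/ stays [m].
/t/ (between /m/ and /u/) is in the target of rule 2 but the environment (word-initially) is not met → [t].
/u/ (word-final) fails the environment for rule 1, so it stays [u].

[uhẽnpãmtu]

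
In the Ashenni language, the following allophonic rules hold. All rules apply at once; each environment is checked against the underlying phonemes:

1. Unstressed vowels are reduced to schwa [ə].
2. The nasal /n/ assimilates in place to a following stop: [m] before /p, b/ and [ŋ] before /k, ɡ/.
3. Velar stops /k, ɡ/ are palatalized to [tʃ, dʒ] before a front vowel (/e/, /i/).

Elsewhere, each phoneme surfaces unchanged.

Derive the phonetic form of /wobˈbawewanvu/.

[wəbˈbawəwənvə]

/w/ (word-initial): no rule targets it → [w].
/o/ (between /w/ and /b/): in an unstressed syllable, so rule 1 applies → [ə].
/b/ stays [b].
/b/ (between /b/ and /a/): no rule targets it → [b].
/a/ — between /b/ and /w/; rule 1 does not apply here → [a].
/w/ stays [w].
/e/ meets the environment for rule 1 (in an unstressed syllable) → [ə].
/w/ (between /e/ and /a/) is unaffected → [w].
/a/ (between /w/ and /n/) occurs in an unstressed syllable → [ə] by rule 1.
/n/ (between /a/ and /v/) fails the environment for rule 2, so it stays [n].
/v/ stays [v].
/u/ (word-final): in an unstressed syllable, so rule 1 applies → [ə].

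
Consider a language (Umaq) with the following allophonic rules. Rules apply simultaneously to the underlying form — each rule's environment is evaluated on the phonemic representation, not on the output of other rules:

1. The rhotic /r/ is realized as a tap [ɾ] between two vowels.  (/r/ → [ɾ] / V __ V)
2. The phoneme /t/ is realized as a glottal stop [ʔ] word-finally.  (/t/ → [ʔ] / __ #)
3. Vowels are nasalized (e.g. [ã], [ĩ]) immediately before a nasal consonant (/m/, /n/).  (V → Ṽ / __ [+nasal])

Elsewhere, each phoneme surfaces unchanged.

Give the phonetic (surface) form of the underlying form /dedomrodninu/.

[dedõmrodnĩnu]

/d/ — not in any rule's target class → [d].
/e/ (between /d/ and /d/) fails the environment for rule 3, so it stays [e].
/d/ stays [d].
/o/ (between /d/ and /m/) occurs before a nasal consonant → [õ] by rule 3.
/m/ (between /o/ and /r/) is unaffected → [m].
/r/ (between /m/ and /o/) is in the target of rule 1 but the environment (between two vowels) is not met → [r].
/o/ (between /r/ and /d/): rule 3 targets it, but not before a nasal consonant → unchanged [o].
/d/ (between /o/ and /n/) is unaffected → [d].
/n/ (between /d/ and /i/) is unaffected → [n].
/i/ (between /n/ and /n/) occurs before a nasal consonant → [ĩ] by rule 3.
/n/ (between /i/ and /u/): no rule targets it → [n].
/u/ (word-final) is in the target of rule 3 but the environment (before a nasal consonant) is not met → [u].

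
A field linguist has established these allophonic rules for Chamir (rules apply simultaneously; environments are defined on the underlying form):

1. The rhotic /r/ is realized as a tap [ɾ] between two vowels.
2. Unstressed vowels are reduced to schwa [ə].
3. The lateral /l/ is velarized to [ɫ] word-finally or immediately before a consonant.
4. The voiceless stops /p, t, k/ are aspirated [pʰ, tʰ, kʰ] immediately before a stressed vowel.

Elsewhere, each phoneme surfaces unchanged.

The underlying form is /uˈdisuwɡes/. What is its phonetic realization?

[əˈdisəwɡəs]

/u/ (word-initial): in an unstressed syllable, so rule 2 applies → [ə].
/d/ stays [d].
/i/ (between /d/ and /s/) is in the target of rule 2 but the environment (in an unstressed syllable) is not met → [i].
/s/ (between /i/ and /u/): no rule targets it → [s].
/u/ (between /s/ and /w/) occurs in an unstressed syllable → [ə] by rule 2.
/w/ (between /u/ and /ɡ/) is unaffected → [w].
/ɡ/ — not in any rule's target class → [ɡ].
/e/ — between /ɡ/ and /s/, in an unstressed syllable — surfaces as [ə] (rule 2).
/s/ stays [s].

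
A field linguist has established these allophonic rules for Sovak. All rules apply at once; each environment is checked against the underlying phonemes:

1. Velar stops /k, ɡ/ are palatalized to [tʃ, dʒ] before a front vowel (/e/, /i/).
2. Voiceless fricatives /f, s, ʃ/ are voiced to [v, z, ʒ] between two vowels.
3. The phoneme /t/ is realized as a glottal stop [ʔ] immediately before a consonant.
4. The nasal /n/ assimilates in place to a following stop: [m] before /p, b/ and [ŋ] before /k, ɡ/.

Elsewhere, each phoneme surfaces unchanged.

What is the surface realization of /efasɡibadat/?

[evasdʒibadat]

/e/ — not in any rule's target class → [e].
/f/ meets the environment for rule 2 (between two vowels) → [v].
/a/ (between /f/ and /s/): no rule targets it → [a].
/s/ (between /a/ and /ɡ/) fails the environment for rule 2, so it stays [s].
/ɡ/ — between /s/ and /i/, before a front vowel — surfaces as [dʒ] (rule 1).
/i/ (between /ɡ/ and /b/): no rule targets it → [i].
/b/ (between /i/ and /a/): no rule targets it → [b].
/a/ (between /b/ and /d/) is unaffected → [a].
/d/ — not in any rule's target class → [d].
/a/ (between /d/ and /t/) is unaffected → [a].
/t/ (word-final) is in the target of rule 3 but the environment (immediately before a consonant) is not met → [t].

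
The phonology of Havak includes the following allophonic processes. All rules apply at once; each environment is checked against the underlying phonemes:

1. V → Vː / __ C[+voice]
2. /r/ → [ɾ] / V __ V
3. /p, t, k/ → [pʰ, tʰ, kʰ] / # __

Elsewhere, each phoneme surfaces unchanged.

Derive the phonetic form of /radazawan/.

/r/ — word-initial; rule 2 does not apply here → [r].
Rule 1 applies to /a/ (between /r/ and /d/: before a voiced consonant) → [aː].
/d/ (between /a/ and /a/) is unaffected → [d].
/a/ — between /d/ and /z/, before a voiced consonant — surfaces as [aː] (rule 1).
/z/ stays [z].
/a/ meets the environment for rule 1 (before a voiced consonant) → [aː].
/w/ (between /a/ and /a/): no rule targets it → [w].
/a/ (between /w/ and /n/) occurs before a voiced consonant → [aː] by rule 1.
/n/ (word-final): no rule targets it → [n].

[raːdaːzaːwaːn]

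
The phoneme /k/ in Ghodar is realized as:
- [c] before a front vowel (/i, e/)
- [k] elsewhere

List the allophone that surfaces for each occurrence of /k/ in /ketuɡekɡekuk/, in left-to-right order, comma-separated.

Occurrence 1 (position 1): before a front vowel → [c].
Occurrence 2 (position 7): no conditioning environment matches → elsewhere allophone [k].
Occurrence 3 (position 10): no conditioning environment matches → elsewhere allophone [k].
Occurrence 4 (position 12): no conditioning environment matches → elsewhere allophone [k].

[c], [k], [k], [k]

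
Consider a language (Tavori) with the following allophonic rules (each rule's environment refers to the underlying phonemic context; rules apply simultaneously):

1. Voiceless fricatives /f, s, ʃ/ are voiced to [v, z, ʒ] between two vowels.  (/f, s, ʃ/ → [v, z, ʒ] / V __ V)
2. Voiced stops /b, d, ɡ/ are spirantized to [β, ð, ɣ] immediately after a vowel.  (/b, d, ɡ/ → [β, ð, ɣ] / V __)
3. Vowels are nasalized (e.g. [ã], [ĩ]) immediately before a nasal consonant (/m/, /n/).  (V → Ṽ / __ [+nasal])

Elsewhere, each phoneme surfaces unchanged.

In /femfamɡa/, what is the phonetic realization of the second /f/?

[f]

/f/ (between /m/ and /a/): rule 1 targets it, but not between two vowels → unchanged [f].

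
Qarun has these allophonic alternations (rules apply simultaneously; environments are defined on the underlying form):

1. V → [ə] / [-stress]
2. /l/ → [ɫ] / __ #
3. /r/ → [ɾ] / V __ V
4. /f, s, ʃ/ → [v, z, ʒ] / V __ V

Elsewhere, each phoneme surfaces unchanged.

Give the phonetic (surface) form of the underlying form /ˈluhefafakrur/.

[ˈluhəvəvəkrər]

/l/ (word-initial) is in the target of rule 2 but the environment (word-finally) is not met → [l].
/u/ (between /l/ and /h/) is in the target of rule 1 but the environment (in an unstressed syllable) is not met → [u].
/e/ (between /h/ and /f/) occurs in an unstressed syllable → [ə] by rule 1.
/f/ (between /e/ and /a/): between two vowels, so rule 4 applies → [v].
/a/ (between /f/ and /f/): in an unstressed syllable, so rule 1 applies → [ə].
/f/ — between /a/ and /a/, between two vowels — surfaces as [v] (rule 4).
/a/ — between /f/ and /k/, in an unstressed syllable — surfaces as [ə] (rule 1).
/r/ — between /k/ and /u/; rule 3 does not apply here → [r].
/u/ (between /r/ and /r/) occurs in an unstressed syllable → [ə] by rule 1.
/r/ (word-final) is in the target of rule 3 but the environment (between two vowels) is not met → [r].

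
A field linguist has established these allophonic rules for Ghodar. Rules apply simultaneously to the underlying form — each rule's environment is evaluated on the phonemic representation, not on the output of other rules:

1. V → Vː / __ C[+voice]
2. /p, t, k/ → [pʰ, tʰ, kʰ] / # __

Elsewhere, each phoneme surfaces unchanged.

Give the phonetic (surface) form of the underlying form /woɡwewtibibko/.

[woːɡweːwtiːbiːbko]

/w/ — not in any rule's target class → [w].
/o/ (between /w/ and /ɡ/): before a voiced consonant, so rule 1 applies → [oː].
/ɡ/ stays [ɡ].
/w/ stays [w].
/e/ meets the environment for rule 1 (before a voiced consonant) → [eː].
/w/ (between /e/ and /t/): no rule targets it → [w].
/t/ (between /w/ and /i/): rule 2 targets it, but not word-initially → unchanged [t].
/i/ (between /t/ and /b/) occurs before a voiced consonant → [iː] by rule 1.
/b/ — not in any rule's target class → [b].
/i/ — between /b/ and /b/, before a voiced consonant — surfaces as [iː] (rule 1).
/b/ (between /i/ and /k/) is unaffected → [b].
/k/ — between /b/ and /o/; rule 2 does not apply here → [k].
/o/ (word-final) fails the environment for rule 1, so it stays [o].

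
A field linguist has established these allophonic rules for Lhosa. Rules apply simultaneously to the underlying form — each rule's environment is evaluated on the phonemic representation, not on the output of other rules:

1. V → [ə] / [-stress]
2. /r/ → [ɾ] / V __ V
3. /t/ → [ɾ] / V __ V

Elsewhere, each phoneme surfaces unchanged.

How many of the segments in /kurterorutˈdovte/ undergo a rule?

7

Segments that undergo a rule: /u/ → [ə] (rule 1); /e/ → [ə] (rule 1); /r/ → [ɾ] (rule 2); /o/ → [ə] (rule 1); /r/ → [ɾ] (rule 2); /u/ → [ə] (rule 1); /e/ → [ə] (rule 1).
All other segments surface unchanged.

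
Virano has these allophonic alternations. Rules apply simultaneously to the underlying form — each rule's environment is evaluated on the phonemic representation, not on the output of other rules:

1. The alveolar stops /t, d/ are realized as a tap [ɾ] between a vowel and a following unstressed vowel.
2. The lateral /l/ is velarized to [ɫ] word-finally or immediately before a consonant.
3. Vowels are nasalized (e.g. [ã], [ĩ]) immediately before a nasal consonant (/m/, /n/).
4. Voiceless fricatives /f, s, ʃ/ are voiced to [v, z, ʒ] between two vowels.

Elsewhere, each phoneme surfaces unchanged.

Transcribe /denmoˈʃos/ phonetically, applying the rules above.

/d/ (word-initial) fails the environment for rule 1, so it stays [d].
/e/ (between /d/ and /n/) occurs before a nasal consonant → [ẽ] by rule 3.
/n/ (between /e/ and /m/) is unaffected → [n].
/m/ (between /n/ and /o/) is unaffected → [m].
/o/ — between /m/ and /ʃ/; rule 3 does not apply here → [o].
/ʃ/ — between /o/ and /o/, between two vowels — surfaces as [ʒ] (rule 4).
/o/ — between /ʃ/ and /s/; rule 3 does not apply here → [o].
/s/ (word-final) fails the environment for rule 4, so it stays [s].

[dẽnmoˈʒos]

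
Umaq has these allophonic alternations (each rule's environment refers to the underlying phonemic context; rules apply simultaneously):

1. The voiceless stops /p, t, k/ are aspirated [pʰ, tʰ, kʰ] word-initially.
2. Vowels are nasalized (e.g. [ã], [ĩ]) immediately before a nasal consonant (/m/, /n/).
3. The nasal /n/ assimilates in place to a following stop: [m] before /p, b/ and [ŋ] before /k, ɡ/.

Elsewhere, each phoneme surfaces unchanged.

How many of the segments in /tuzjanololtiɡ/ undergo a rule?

2

Segments that undergo a rule: /t/ → [tʰ] (rule 1); /a/ → [ã] (rule 2).
All other segments surface unchanged.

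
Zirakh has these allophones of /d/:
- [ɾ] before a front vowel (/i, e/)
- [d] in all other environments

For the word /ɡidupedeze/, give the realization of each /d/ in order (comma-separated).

[d], [ɾ]

Occurrence 1 (position 3): no conditioning environment matches → elsewhere allophone [d].
Occurrence 2 (position 7): before a front vowel (/i, e/) → [ɾ].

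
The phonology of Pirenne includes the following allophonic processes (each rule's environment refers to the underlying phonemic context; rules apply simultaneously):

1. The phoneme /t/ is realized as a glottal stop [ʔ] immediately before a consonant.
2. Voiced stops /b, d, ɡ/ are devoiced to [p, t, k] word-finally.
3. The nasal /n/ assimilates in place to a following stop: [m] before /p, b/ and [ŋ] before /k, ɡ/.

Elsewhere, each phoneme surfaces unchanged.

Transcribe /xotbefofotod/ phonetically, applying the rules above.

[xoʔbefofotot]

/x/ — not in any rule's target class → [x].
/o/ stays [o].
Rule 1 applies to /t/ (between /o/ and /b/: immediately before a consonant) → [ʔ].
/b/ (between /t/ and /e/) fails the environment for rule 2, so it stays [b].
/e/ (between /b/ and /f/): no rule targets it → [e].
/f/ — not in any rule's target class → [f].
/o/ (between /f/ and /f/) is unaffected → [o].
/f/ — not in any rule's target class → [f].
/o/ stays [o].
/t/ (between /o/ and /o/) is in the target of rule 1 but the environment (immediately before a consonant) is not met → [t].
/o/ (between /t/ and /d/) is unaffected → [o].
/d/ (word-final) occurs word-finally → [t] by rule 2.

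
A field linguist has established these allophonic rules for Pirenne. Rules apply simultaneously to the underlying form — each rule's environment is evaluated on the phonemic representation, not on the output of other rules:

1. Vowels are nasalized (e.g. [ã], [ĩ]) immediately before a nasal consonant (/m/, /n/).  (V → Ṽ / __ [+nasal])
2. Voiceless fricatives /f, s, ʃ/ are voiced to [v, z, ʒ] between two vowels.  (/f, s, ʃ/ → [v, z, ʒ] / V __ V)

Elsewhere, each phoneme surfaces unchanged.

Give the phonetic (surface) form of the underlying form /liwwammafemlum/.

[liwwãmmavẽmlũm]

/l/ — not in any rule's target class → [l].
/i/ — between /l/ and /w/; rule 1 does not apply here → [i].
/w/ (between /i/ and /w/) is unaffected → [w].
/w/ — not in any rule's target class → [w].
/a/ (between /w/ and /m/): before a nasal consonant, so rule 1 applies → [ã].
/m/ — not in any rule's target class → [m].
/m/ (between /m/ and /a/): no rule targets it → [m].
/a/ (between /m/ and /f/) is in the target of rule 1 but the environment (before a nasal consonant) is not met → [a].
Rule 2 applies to /f/ (between /a/ and /e/: between two vowels) → [v].
/e/ meets the environment for rule 1 (before a nasal consonant) → [ẽ].
/m/ stays [m].
/l/ — not in any rule's target class → [l].
/u/ — between /l/ and /m/, before a nasal consonant — surfaces as [ũ] (rule 1).
/m/ (word-final) is unaffected → [m].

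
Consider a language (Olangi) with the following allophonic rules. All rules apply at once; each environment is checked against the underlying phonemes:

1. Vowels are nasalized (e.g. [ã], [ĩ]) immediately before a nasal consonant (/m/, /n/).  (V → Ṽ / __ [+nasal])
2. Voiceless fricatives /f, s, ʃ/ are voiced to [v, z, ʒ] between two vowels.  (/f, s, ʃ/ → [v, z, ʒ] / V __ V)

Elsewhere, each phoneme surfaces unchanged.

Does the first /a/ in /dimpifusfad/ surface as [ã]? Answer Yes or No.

/a/ — between /f/ and /d/; rule 1 does not apply here → [a].
The actual realization is [a], not [ã].

No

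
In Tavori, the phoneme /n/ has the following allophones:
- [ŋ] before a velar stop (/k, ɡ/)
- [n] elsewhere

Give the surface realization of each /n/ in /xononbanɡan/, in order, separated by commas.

Occurrence 1 (position 3): no conditioning environment matches → elsewhere allophone [n].
Occurrence 2 (position 5): no conditioning environment matches → elsewhere allophone [n].
Occurrence 3 (position 8): before a velar stop → [ŋ].
Occurrence 4 (position 11): no conditioning environment matches → elsewhere allophone [n].

[n], [n], [ŋ], [n]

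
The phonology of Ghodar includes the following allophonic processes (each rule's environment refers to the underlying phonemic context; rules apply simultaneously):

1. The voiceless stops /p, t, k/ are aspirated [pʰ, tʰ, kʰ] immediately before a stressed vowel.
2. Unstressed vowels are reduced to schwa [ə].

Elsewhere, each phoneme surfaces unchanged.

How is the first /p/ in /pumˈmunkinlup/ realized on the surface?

/p/ (word-initial): rule 1 targets it, but not immediately before a stressed vowel → unchanged [p].

[p]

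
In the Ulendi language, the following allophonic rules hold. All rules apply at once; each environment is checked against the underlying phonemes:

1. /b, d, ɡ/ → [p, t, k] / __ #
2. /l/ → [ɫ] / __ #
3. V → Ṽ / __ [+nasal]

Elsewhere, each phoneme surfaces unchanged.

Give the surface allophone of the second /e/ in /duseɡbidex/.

[e]

/e/ (between /d/ and /x/): rule 3 targets it, but not before a nasal consonant → unchanged [e].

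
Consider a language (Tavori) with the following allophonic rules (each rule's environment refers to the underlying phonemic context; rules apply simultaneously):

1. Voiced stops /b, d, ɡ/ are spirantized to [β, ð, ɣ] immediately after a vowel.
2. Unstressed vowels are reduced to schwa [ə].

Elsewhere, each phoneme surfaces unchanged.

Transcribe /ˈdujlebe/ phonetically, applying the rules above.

/d/ — word-initial; rule 1 does not apply here → [d].
/u/ (between /d/ and /j/) fails the environment for rule 2, so it stays [u].
/j/ stays [j].
/l/ stays [l].
/e/ (between /l/ and /b/) occurs in an unstressed syllable → [ə] by rule 2.
/b/ meets the environment for rule 1 (immediately after a vowel) → [β].
Rule 2 applies to /e/ (word-final: in an unstressed syllable) → [ə].

[ˈdujləβə]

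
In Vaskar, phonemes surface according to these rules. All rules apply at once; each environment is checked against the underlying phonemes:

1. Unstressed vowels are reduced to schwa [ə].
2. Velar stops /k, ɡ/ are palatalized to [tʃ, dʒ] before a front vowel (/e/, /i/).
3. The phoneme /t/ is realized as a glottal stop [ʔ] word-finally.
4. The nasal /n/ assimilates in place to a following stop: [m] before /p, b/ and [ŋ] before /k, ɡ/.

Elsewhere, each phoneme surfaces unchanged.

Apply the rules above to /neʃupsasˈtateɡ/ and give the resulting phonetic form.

/n/ (word-initial) fails the environment for rule 4, so it stays [n].
/e/ (between /n/ and /ʃ/) occurs in an unstressed syllable → [ə] by rule 1.
/ʃ/ (between /e/ and /u/): no rule targets it → [ʃ].
Rule 1 applies to /u/ (between /ʃ/ and /p/: in an unstressed syllable) → [ə].
/p/ (between /u/ and /s/) is unaffected → [p].
/s/ — not in any rule's target class → [s].
Rule 1 applies to /a/ (between /s/ and /s/: in an unstressed syllable) → [ə].
/s/ (between /a/ and /t/): no rule targets it → [s].
/t/ — between /s/ and /a/; rule 3 does not apply here → [t].
/a/ (between /t/ and /t/) fails the environment for rule 1, so it stays [a].
/t/ — between /a/ and /e/; rule 3 does not apply here → [t].
/e/ (between /t/ and /ɡ/): in an unstressed syllable, so rule 1 applies → [ə].
/ɡ/ (word-final) is in the target of rule 2 but the environment (before a front vowel) is not met → [ɡ].

[nəʃəpsəsˈtatəɡ]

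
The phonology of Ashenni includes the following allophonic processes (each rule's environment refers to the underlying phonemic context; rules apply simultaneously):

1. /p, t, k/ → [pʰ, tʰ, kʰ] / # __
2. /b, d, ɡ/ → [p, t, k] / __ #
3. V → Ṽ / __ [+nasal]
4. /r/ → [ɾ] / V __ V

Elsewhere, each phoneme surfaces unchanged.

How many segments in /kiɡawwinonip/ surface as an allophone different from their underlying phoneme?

3

Segments that undergo a rule: /k/ → [kʰ] (rule 1); /i/ → [ĩ] (rule 3); /o/ → [õ] (rule 3).
All other segments surface unchanged.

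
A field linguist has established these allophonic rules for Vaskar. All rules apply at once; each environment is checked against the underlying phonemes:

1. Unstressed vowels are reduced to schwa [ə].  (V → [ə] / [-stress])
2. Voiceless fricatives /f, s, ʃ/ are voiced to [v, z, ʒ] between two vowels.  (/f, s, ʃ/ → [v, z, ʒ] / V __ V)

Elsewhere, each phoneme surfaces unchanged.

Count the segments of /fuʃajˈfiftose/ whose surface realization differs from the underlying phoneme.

Segments that undergo a rule: /u/ → [ə] (rule 1); /ʃ/ → [ʒ] (rule 2); /a/ → [ə] (rule 1); /o/ → [ə] (rule 1); /s/ → [z] (rule 2); /e/ → [ə] (rule 1).
All other segments surface unchanged.

6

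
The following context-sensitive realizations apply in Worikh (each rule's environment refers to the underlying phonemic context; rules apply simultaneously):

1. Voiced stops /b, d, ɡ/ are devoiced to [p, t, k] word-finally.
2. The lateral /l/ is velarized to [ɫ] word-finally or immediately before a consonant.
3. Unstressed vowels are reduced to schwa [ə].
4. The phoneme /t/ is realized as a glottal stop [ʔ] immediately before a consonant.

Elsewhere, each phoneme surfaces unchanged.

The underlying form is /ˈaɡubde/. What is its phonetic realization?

[ˈaɡəbdə]

/a/ (word-initial) is in the target of rule 3 but the environment (in an unstressed syllable) is not met → [a].
/ɡ/ — between /a/ and /u/; rule 1 does not apply here → [ɡ].
/u/ (between /ɡ/ and /b/): in an unstressed syllable, so rule 3 applies → [ə].
/b/ (between /u/ and /d/) is in the target of rule 1 but the environment (word-finally) is not met → [b].
/d/ — between /b/ and /e/; rule 1 does not apply here → [d].
/e/ (word-final) occurs in an unstressed syllable → [ə] by rule 3.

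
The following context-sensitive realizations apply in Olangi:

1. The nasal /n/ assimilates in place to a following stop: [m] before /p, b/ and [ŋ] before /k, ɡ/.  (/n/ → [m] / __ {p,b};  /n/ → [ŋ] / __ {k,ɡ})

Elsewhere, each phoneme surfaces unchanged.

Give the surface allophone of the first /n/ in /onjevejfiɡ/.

[n]

/n/ (between /o/ and /j/): rule 1 targets it, but not before a labial or velar stop → unchanged [n].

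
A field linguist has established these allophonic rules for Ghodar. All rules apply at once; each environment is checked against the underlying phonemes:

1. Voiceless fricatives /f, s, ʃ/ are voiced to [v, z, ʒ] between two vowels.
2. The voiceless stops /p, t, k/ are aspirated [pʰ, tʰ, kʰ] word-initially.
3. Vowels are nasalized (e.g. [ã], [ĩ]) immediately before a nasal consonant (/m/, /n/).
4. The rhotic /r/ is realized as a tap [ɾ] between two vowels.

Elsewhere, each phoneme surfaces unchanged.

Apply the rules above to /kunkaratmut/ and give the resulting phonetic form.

[kʰũnkaɾatmut]

/k/ (word-initial): word-initially, so rule 2 applies → [kʰ].
/u/ (between /k/ and /n/) occurs before a nasal consonant → [ũ] by rule 3.
/k/ (between /n/ and /a/): rule 2 targets it, but not word-initially → unchanged [k].
/a/ (between /k/ and /r/) fails the environment for rule 3, so it stays [a].
/r/ (between /a/ and /a/) occurs between two vowels → [ɾ] by rule 4.
/a/ (between /r/ and /t/): rule 3 targets it, but not before a nasal consonant → unchanged [a].
/t/ (between /a/ and /m/) fails the environment for rule 2, so it stays [t].
/u/ (between /m/ and /t/) fails the environment for rule 3, so it stays [u].
/t/ (word-final) fails the environment for rule 2, so it stays [t].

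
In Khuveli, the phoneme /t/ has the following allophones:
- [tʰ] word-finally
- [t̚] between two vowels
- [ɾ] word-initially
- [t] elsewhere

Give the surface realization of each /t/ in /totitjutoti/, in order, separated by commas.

Occurrence 1 (position 1): word-initially → [ɾ].
Occurrence 2 (position 3): between two vowels → [t̚].
Occurrence 3 (position 5): no conditioning environment matches → elsewhere allophone [t].
Occurrence 4 (position 8): between two vowels → [t̚].
Occurrence 5 (position 10): between two vowels → [t̚].

[ɾ], [t̚], [t], [t̚], [t̚]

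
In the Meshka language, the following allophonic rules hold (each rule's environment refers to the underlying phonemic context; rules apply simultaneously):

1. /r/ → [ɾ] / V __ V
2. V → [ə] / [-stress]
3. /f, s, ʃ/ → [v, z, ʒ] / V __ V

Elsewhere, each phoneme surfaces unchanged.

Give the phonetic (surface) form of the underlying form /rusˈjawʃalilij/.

/r/ (word-initial) is in the target of rule 1 but the environment (between two vowels) is not met → [r].
/u/ (between /r/ and /s/) occurs in an unstressed syllable → [ə] by rule 2.
/s/ — between /u/ and /j/; rule 3 does not apply here → [s].
/j/ (between /s/ and /a/): no rule targets it → [j].
/a/ — between /j/ and /w/; rule 2 does not apply here → [a].
/w/ (between /a/ and /ʃ/): no rule targets it → [w].
/ʃ/ (between /w/ and /a/): rule 3 targets it, but not between two vowels → unchanged [ʃ].
/a/ (between /ʃ/ and /l/) occurs in an unstressed syllable → [ə] by rule 2.
/l/ (between /a/ and /i/): no rule targets it → [l].
/i/ meets the environment for rule 2 (in an unstressed syllable) → [ə].
/l/ — not in any rule's target class → [l].
/i/ — between /l/ and /j/, in an unstressed syllable — surfaces as [ə] (rule 2).
/j/ — not in any rule's target class → [j].

[rəsˈjawʃələləj]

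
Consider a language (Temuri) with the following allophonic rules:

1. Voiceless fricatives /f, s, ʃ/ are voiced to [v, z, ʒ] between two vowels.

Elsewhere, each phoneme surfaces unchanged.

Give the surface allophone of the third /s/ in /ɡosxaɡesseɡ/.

[s]

/s/ (between /s/ and /e/) is in the target of rule 1 but the environment (between two vowels) is not met → [s].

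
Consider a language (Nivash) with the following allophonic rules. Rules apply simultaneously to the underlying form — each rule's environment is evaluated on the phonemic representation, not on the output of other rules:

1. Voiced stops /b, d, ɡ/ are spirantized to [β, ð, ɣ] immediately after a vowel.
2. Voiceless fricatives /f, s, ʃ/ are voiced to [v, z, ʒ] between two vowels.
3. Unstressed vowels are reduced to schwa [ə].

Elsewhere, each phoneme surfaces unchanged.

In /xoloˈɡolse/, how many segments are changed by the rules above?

Segments that undergo a rule: /o/ → [ə] (rule 3); /o/ → [ə] (rule 3); /ɡ/ → [ɣ] (rule 1); /e/ → [ə] (rule 3).
All other segments surface unchanged.

4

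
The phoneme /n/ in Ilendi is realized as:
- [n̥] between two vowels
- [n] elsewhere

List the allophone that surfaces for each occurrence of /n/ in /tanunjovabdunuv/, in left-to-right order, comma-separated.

[n̥], [n], [n̥]

Occurrence 1 (position 3): between two vowels → [n̥].
Occurrence 2 (position 5): no conditioning environment matches → elsewhere allophone [n].
Occurrence 3 (position 13): between two vowels → [n̥].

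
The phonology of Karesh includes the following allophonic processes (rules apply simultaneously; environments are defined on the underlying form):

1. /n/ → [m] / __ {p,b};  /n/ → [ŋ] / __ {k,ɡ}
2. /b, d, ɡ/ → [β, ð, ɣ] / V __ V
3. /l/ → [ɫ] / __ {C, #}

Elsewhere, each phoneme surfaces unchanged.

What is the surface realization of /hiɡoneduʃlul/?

[hiɣoneðuʃluɫ]

/h/ stays [h].
/i/ stays [i].
/ɡ/ meets the environment for rule 2 (between two vowels) → [ɣ].
/o/ stays [o].
/n/ — between /o/ and /e/; rule 1 does not apply here → [n].
/e/ (between /n/ and /d/): no rule targets it → [e].
/d/ (between /e/ and /u/): between two vowels, so rule 2 applies → [ð].
/u/ (between /d/ and /ʃ/) is unaffected → [u].
/ʃ/ stays [ʃ].
/l/ — between /ʃ/ and /u/; rule 3 does not apply here → [l].
/u/ stays [u].
/l/ — word-final, word-finally or immediately before a consonant — surfaces as [ɫ] (rule 3).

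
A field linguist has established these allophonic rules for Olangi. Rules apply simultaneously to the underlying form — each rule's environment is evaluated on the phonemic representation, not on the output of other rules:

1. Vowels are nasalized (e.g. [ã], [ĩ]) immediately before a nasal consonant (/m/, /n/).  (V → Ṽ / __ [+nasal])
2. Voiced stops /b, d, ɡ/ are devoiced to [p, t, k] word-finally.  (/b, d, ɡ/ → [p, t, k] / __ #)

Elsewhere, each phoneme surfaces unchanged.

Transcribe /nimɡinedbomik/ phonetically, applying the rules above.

/n/ (word-initial): no rule targets it → [n].
Rule 1 applies to /i/ (between /n/ and /m/: before a nasal consonant) → [ĩ].
/m/ stays [m].
/ɡ/ (between /m/ and /i/) is in the target of rule 2 but the environment (word-finally) is not met → [ɡ].
/i/ meets the environment for rule 1 (before a nasal consonant) → [ĩ].
/n/ (between /i/ and /e/) is unaffected → [n].
/e/ (between /n/ and /d/) fails the environment for rule 1, so it stays [e].
/d/ (between /e/ and /b/): rule 2 targets it, but not word-finally → unchanged [d].
/b/ (between /d/ and /o/) fails the environment for rule 2, so it stays [b].
/o/ (between /b/ and /m/): before a nasal consonant, so rule 1 applies → [õ].
/m/ (between /o/ and /i/): no rule targets it → [m].
/i/ (between /m/ and /k/) fails the environment for rule 1, so it stays [i].
/k/ — not in any rule's target class → [k].

[nĩmɡĩnedbõmik]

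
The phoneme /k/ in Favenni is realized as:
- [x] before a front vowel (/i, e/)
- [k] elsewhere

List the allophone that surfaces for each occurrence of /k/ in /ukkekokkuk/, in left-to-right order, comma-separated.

Occurrence 1 (position 2): no conditioning environment matches → elsewhere allophone [k].
Occurrence 2 (position 3): before a front vowel (/i, e/) → [x].
Occurrence 3 (position 5): no conditioning environment matches → elsewhere allophone [k].
Occurrence 4 (position 7): no conditioning environment matches → elsewhere allophone [k].
Occurrence 5 (position 8): no conditioning environment matches → elsewhere allophone [k].
Occurrence 6 (position 10): no conditioning environment matches → elsewhere allophone [k].

[k], [x], [k], [k], [k], [k]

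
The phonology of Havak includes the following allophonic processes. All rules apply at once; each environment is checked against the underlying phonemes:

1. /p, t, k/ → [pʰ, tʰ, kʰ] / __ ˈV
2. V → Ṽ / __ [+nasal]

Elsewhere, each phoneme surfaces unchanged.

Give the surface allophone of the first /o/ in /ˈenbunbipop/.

[o]

/o/ — between /p/ and /p/; rule 2 does not apply here → [o].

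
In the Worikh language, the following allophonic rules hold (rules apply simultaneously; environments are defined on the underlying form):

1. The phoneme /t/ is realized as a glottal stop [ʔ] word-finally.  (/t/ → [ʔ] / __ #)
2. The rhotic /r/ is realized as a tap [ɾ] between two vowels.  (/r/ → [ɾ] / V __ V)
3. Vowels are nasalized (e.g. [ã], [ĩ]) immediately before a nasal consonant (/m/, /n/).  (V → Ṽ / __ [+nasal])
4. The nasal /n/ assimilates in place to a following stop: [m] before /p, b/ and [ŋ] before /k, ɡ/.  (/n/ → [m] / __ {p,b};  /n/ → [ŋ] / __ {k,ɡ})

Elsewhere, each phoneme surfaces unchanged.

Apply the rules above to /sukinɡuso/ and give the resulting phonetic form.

[sukĩŋɡuso]

/s/ stays [s].
/u/ — between /s/ and /k/; rule 3 does not apply here → [u].
/k/ (between /u/ and /i/): no rule targets it → [k].
/i/ meets the environment for rule 3 (before a nasal consonant) → [ĩ].
/n/ — between /i/ and /ɡ/, before a labial or velar stop — surfaces as [ŋ] (rule 4).
/ɡ/ (between /n/ and /u/) is unaffected → [ɡ].
/u/ (between /ɡ/ and /s/): rule 3 targets it, but not before a nasal consonant → unchanged [u].
/s/ stays [s].
/o/ (word-final) fails the environment for rule 3, so it stays [o].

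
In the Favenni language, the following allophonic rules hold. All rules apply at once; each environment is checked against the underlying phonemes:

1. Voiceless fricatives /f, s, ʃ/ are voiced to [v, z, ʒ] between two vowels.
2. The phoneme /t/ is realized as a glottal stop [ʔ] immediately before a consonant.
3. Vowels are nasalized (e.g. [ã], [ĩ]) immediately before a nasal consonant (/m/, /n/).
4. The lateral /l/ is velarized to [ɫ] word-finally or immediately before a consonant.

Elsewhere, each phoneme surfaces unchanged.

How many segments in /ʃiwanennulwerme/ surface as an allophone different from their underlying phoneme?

Segments that undergo a rule: /a/ → [ã] (rule 3); /e/ → [ẽ] (rule 3); /l/ → [ɫ] (rule 4).
All other segments surface unchanged.

3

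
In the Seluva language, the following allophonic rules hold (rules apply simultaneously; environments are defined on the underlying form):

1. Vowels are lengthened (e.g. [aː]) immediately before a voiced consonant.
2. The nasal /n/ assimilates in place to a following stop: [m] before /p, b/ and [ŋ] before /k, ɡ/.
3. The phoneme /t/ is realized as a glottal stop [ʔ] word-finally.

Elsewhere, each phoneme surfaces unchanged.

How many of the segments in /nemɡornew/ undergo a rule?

3

Segments that undergo a rule: /e/ → [eː] (rule 1); /o/ → [oː] (rule 1); /e/ → [eː] (rule 1).
All other segments surface unchanged.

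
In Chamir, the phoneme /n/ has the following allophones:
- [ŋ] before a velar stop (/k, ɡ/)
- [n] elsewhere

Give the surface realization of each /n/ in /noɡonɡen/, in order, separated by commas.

Occurrence 1 (position 1): no conditioning environment matches → elsewhere allophone [n].
Occurrence 2 (position 5): before a velar stop → [ŋ].
Occurrence 3 (position 8): no conditioning environment matches → elsewhere allophone [n].

[n], [ŋ], [n]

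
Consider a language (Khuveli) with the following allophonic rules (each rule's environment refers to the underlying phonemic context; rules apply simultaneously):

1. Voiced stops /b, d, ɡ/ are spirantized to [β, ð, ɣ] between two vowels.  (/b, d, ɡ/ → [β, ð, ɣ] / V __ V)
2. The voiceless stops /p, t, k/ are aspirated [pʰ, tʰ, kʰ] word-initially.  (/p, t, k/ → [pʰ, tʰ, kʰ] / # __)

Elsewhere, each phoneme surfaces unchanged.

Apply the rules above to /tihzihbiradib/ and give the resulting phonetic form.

[tʰihzihbiraðib]

/t/ — word-initial, word-initially — surfaces as [tʰ] (rule 2).
/b/ (between /h/ and /i/): rule 1 targets it, but not between two vowels → unchanged [b].
/d/ meets the environment for rule 1 (between two vowels) → [ð].
/b/ (word-final) fails the environment for rule 1, so it stays [b].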